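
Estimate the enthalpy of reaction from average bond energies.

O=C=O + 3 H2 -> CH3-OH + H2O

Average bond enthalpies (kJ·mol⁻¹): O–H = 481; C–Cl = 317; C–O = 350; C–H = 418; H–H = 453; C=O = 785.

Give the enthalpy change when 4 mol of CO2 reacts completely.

Bonds broken (reactants):
  C=O: 2 × 785 = 1570
  H–H: 3 × 453 = 1359
  Σ(broken) = 2929 kJ
Bonds formed (products):
  C–H: 3 × 418 = 1254
  C–O: 1 × 350 = 350
  O–H: 3 × 481 = 1443
  Σ(formed) = 3047 kJ
ΔH = Σ(broken) − Σ(formed) = 2929 − 3047 = −118 kJ
For 4× the reaction as written: 4 × (−118) = −472 kJ

ΔH = −472 kJ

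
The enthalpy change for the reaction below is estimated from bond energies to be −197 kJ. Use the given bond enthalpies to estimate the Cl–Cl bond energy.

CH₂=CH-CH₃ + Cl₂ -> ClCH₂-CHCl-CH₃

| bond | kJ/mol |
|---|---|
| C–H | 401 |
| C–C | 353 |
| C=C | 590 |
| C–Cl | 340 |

Let D be the Cl–Cl bond energy.
Σ(broken) = 1×353 + 6×401 + 1×590 + 1×D = 3349 + D
Σ(formed) = 2×353 + 2×340 + 6×401 = 3792
ΔH = Σ(broken) − Σ(formed) = (3349 + D) − (3792) = −443 + D
Setting this equal to −197 kJ gives D = 246 kJ/mol.

D(Cl–Cl) ≈ 246 kJ/mol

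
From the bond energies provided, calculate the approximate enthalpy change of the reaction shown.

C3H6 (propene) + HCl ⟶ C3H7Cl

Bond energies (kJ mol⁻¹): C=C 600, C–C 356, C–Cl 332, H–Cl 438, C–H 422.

ΔH ≈ −72 kJ

Bonds broken (reactants):
  C–C: 1 × 356 = 356
  C–H: 6 × 422 = 2532
  C=C: 1 × 600 = 600
  H–Cl: 1 × 438 = 438
  Σ(broken) = 3926 kJ
Bonds formed (products):
  C–C: 2 × 356 = 712
  C–Cl: 1 × 332 = 332
  C–H: 7 × 422 = 2954
  Σ(formed) = 3998 kJ
ΔH = Σ(broken) − Σ(formed) = 3926 − 3998 = −72 kJ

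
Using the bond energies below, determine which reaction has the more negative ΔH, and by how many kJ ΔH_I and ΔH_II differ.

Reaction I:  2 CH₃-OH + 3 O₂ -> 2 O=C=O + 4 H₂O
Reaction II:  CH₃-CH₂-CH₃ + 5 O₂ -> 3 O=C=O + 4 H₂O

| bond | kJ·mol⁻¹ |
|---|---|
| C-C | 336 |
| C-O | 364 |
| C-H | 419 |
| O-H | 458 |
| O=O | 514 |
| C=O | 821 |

Reaction I:
  Bonds broken (reactants):
    C-H: 6 × 419 = 2514
    C-O: 2 × 364 = 728
    O-H: 2 × 458 = 916
    O=O: 3 × 514 = 1542
    Σ(broken) = 5700 kJ
  Bonds formed (products):
    C=O: 4 × 821 = 3284
    O-H: 8 × 458 = 3664
    Σ(formed) = 6948 kJ
  ΔH_I = 5700 − 6948 = −1248 kJ
Reaction II:
  Bonds broken (reactants):
    C-C: 2 × 336 = 672
    C-H: 8 × 419 = 3352
    O=O: 5 × 514 = 2570
    Σ(broken) = 6594 kJ
  Bonds formed (products):
    C=O: 6 × 821 = 4926
    O-H: 8 × 458 = 3664
    Σ(formed) = 8590 kJ
  ΔH_II = 6594 − 8590 = −1996 kJ
ΔH_I − ΔH_II = +748 kJ, so reaction II has the more negative ΔH; |ΔH_I − ΔH_II| = 748 kJ.

Reaction II, by 748 kJ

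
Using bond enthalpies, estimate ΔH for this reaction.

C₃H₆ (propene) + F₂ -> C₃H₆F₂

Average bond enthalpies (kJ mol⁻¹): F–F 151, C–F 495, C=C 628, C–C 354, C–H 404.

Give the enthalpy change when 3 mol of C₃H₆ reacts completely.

ΔH = −1695 kJ

Bonds broken (reactants):
  C–C: 1 × 354 = 354
  C–H: 6 × 404 = 2424
  C=C: 1 × 628 = 628
  F–F: 1 × 151 = 151
  Σ(broken) = 3557 kJ
Bonds formed (products):
  C–C: 2 × 354 = 708
  C–F: 2 × 495 = 990
  C–H: 6 × 404 = 2424
  Σ(formed) = 4122 kJ
ΔH = Σ(broken) − Σ(formed) = 3557 − 4122 = −565 kJ
For 3× the reaction as written: 3 × (−565) = −1695 kJ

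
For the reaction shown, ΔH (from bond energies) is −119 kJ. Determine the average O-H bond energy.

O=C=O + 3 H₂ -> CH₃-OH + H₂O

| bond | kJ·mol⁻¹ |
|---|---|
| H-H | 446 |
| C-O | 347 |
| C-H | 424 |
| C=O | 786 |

D(O-H) ≈ 470 kJ/mol

Let D be the O-H bond energy.
Σ(broken) = 2×786 + 3×446 = 2910
Σ(formed) = 3×424 + 1×347 + 3×D = 1619 + 3D
ΔH = Σ(broken) − Σ(formed) = (2910) − (1619 + 3D) = +1291 − 3D
Setting this equal to −119 kJ gives 3D = 1410, so D = 470 kJ/mol.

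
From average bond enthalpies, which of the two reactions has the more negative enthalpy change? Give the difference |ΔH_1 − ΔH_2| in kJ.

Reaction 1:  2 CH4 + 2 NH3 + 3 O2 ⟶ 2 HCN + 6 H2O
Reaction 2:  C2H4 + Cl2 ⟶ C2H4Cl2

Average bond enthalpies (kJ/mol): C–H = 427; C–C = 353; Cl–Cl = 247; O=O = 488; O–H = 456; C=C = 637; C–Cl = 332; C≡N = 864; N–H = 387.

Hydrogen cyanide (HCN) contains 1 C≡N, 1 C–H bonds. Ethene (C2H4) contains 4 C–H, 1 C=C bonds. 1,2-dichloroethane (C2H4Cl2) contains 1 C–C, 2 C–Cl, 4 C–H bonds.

Reaction 1, by 719 kJ

Reaction 1:
  Bonds broken (reactants):
    C–H: 8 × 427 = 3416
    N–H: 6 × 387 = 2322
    O=O: 3 × 488 = 1464
    Σ(broken) = 7202 kJ
  Bonds formed (products):
    C≡N: 2 × 864 = 1728
    C–H: 2 × 427 = 854
    O–H: 12 × 456 = 5472
    Σ(formed) = 8054 kJ
  ΔH_1 = 7202 − 8054 = −852 kJ
Reaction 2:
  Bonds broken (reactants):
    C–H: 4 × 427 = 1708
    C=C: 1 × 637 = 637
    Cl–Cl: 1 × 247 = 247
    Σ(broken) = 2592 kJ
  Bonds formed (products):
    C–C: 1 × 353 = 353
    C–Cl: 2 × 332 = 664
    C–H: 4 × 427 = 1708
    Σ(formed) = 2725 kJ
  ΔH_2 = 2592 − 2725 = −133 kJ
ΔH_1 − ΔH_2 = −719 kJ, so reaction 1 has the more negative ΔH; |ΔH_1 − ΔH_2| = 719 kJ.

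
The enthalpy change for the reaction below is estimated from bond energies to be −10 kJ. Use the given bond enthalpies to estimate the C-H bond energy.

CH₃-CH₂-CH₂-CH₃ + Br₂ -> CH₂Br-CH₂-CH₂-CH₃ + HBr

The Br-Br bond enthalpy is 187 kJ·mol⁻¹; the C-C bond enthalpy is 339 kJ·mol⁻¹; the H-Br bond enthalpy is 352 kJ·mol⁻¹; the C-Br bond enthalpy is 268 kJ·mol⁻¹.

D(C-H) ≈ 423 kJ/mol

Let D be the C-H bond energy.
Σ(broken) = 1×187 + 3×339 + 10×D = 1204 + 10D
Σ(formed) = 1×268 + 3×339 + 9×D + 1×352 = 1637 + 9D
ΔH = Σ(broken) − Σ(formed) = (1204 + 10D) − (1637 + 9D) = −433 + D
Setting this equal to −10 kJ gives D = 423 kJ/mol.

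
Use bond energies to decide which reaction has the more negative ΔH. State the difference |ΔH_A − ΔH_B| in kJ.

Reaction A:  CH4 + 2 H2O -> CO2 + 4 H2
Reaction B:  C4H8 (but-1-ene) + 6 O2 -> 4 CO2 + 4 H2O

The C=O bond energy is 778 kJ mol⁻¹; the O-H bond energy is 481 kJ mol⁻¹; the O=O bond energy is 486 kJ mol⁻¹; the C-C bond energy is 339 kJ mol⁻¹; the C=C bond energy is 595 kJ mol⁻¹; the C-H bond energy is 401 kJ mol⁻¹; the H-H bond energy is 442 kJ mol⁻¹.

Reaction A:
  Bonds broken (reactants):
    C-H: 4 × 401 = 1604
    O-H: 4 × 481 = 1924
    Σ(broken) = 3528 kJ
  Bonds formed (products):
    C=O: 2 × 778 = 1556
    H-H: 4 × 442 = 1768
    Σ(formed) = 3324 kJ
  ΔH_A = 3528 − 3324 = +204 kJ
Reaction B:
  Bonds broken (reactants):
    C-C: 2 × 339 = 678
    C-H: 8 × 401 = 3208
    C=C: 1 × 595 = 595
    O=O: 6 × 486 = 2916
    Σ(broken) = 7397 kJ
  Bonds formed (products):
    C=O: 8 × 778 = 6224
    O-H: 8 × 481 = 3848
    Σ(formed) = 10072 kJ
  ΔH_B = 7397 − 10072 = −2675 kJ
ΔH_A − ΔH_B = +2879 kJ, so reaction B has the more negative ΔH; |ΔH_A − ΔH_B| = 2879 kJ.

Reaction B, by 2879 kJ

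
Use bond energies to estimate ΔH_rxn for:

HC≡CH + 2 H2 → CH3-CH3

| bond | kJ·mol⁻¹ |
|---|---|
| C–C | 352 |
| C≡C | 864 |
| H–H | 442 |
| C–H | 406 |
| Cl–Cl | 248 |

ΔH ≈ −228 kJ

Bonds broken (reactants):
  C≡C: 1 × 864 = 864
  C–H: 2 × 406 = 812
  H–H: 2 × 442 = 884
  Σ(broken) = 2560 kJ
Bonds formed (products):
  C–C: 1 × 352 = 352
  C–H: 6 × 406 = 2436
  Σ(formed) = 2788 kJ
ΔH = Σ(broken) − Σ(formed) = 2560 − 2788 = −228 kJ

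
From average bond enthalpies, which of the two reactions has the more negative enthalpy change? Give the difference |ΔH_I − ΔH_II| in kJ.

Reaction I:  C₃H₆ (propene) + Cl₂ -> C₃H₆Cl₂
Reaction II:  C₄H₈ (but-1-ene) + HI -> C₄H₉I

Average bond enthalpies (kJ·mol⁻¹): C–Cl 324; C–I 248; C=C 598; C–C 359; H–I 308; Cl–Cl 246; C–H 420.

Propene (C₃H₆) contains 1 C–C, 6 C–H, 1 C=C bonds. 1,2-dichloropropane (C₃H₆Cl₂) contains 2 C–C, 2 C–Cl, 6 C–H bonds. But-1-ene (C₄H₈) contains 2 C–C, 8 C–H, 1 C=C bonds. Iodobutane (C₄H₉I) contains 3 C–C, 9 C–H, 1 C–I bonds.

Reaction I, by 42 kJ

Reaction I:
  Bonds broken (reactants):
    C–C: 1 × 359 = 359
    C–H: 6 × 420 = 2520
    C=C: 1 × 598 = 598
    Cl–Cl: 1 × 246 = 246
    Σ(broken) = 3723 kJ
  Bonds formed (products):
    C–C: 2 × 359 = 718
    C–Cl: 2 × 324 = 648
    C–H: 6 × 420 = 2520
    Σ(formed) = 3886 kJ
  ΔH_I = 3723 − 3886 = −163 kJ
Reaction II:
  Bonds broken (reactants):
    C–C: 2 × 359 = 718
    C–H: 8 × 420 = 3360
    C=C: 1 × 598 = 598
    H–I: 1 × 308 = 308
    Σ(broken) = 4984 kJ
  Bonds formed (products):
    C–C: 3 × 359 = 1077
    C–H: 9 × 420 = 3780
    C–I: 1 × 248 = 248
    Σ(formed) = 5105 kJ
  ΔH_II = 4984 − 5105 = −121 kJ
ΔH_I − ΔH_II = −42 kJ, so reaction I has the more negative ΔH; |ΔH_I − ΔH_II| = 42 kJ.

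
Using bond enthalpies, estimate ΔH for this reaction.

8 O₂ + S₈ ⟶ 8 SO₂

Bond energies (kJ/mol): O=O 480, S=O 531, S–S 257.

Bonds broken (reactants):
  O=O: 8 × 480 = 3840
  S–S: 8 × 257 = 2056
  Σ(broken) = 5896 kJ
Bonds formed (products):
  S=O: 16 × 531 = 8496
  Σ(formed) = 8496 kJ
ΔH = Σ(broken) − Σ(formed) = 5896 − 8496 = −2600 kJ

ΔH ≈ −2600 kJ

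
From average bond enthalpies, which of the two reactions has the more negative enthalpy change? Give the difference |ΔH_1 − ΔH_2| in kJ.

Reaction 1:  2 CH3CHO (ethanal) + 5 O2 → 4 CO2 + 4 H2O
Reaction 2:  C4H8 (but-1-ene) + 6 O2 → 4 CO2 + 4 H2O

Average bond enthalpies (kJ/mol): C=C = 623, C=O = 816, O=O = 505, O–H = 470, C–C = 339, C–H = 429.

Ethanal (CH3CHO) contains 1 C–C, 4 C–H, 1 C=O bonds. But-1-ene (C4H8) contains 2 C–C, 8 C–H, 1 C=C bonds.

Reaction 1:
  Bonds broken (reactants):
    C–C: 2 × 339 = 678
    C–H: 8 × 429 = 3432
    C=O: 2 × 816 = 1632
    O=O: 5 × 505 = 2525
    Σ(broken) = 8267 kJ
  Bonds formed (products):
    C=O: 8 × 816 = 6528
    O–H: 8 × 470 = 3760
    Σ(formed) = 10288 kJ
  ΔH_1 = 8267 − 10288 = −2021 kJ
Reaction 2:
  Bonds broken (reactants):
    C–C: 2 × 339 = 678
    C–H: 8 × 429 = 3432
    C=C: 1 × 623 = 623
    O=O: 6 × 505 = 3030
    Σ(broken) = 7763 kJ
  Bonds formed (products):
    C=O: 8 × 816 = 6528
    O–H: 8 × 470 = 3760
    Σ(formed) = 10288 kJ
  ΔH_2 = 7763 − 10288 = −2525 kJ
ΔH_1 − ΔH_2 = +504 kJ, so reaction 2 has the more negative ΔH; |ΔH_1 − ΔH_2| = 504 kJ.

Reaction 2, by 504 kJ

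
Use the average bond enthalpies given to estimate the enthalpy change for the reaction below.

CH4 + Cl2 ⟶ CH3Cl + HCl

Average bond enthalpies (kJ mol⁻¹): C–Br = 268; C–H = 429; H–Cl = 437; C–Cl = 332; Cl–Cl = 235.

Bonds broken (reactants):
  C–H: 4 × 429 = 1716
  Cl–Cl: 1 × 235 = 235
  Σ(broken) = 1951 kJ
Bonds formed (products):
  C–Cl: 1 × 332 = 332
  C–H: 3 × 429 = 1287
  H–Cl: 1 × 437 = 437
  Σ(formed) = 2056 kJ
ΔH = Σ(broken) − Σ(formed) = 1951 − 2056 = −105 kJ

ΔH ≈ −105 kJ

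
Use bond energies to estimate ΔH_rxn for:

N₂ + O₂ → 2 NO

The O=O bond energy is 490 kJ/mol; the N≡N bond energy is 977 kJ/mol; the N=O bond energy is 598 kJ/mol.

ΔH ≈ +271 kJ

Bonds broken (reactants):
  N≡N: 1 × 977 = 977
  O=O: 1 × 490 = 490
  Σ(broken) = 1467 kJ
Bonds formed (products):
  N=O: 2 × 598 = 1196
  Σ(formed) = 1196 kJ
ΔH = Σ(broken) − Σ(formed) = 1467 − 1196 = +271 kJ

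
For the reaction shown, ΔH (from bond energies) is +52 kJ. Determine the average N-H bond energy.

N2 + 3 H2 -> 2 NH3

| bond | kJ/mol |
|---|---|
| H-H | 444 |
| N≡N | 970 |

D(N-H) ≈ 375 kJ/mol

Let D be the N-H bond energy.
Σ(broken) = 3×444 + 1×970 = 2302
Σ(formed) = 6×D = 6D
ΔH = Σ(broken) − Σ(formed) = (2302) − (6D) = +2302 − 6D
Setting this equal to +52 kJ gives 6D = 2250, so D = 375 kJ/mol.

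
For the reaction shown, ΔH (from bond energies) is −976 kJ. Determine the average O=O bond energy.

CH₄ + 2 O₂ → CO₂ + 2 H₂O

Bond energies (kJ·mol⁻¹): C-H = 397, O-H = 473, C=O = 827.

D(O=O) ≈ 491 kJ/mol

Let D be the O=O bond energy.
Σ(broken) = 4×397 + 2×D = 1588 + 2D
Σ(formed) = 2×827 + 4×473 = 3546
ΔH = Σ(broken) − Σ(formed) = (1588 + 2D) − (3546) = −1958 + 2D
Setting this equal to −976 kJ gives 2D = 982, so D = 491 kJ/mol.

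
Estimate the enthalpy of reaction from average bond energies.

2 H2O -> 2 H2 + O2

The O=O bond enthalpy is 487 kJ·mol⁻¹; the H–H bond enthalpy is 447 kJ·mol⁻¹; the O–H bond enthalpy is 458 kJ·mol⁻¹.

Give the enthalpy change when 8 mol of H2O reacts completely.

Bonds broken (reactants):
  O–H: 4 × 458 = 1832
  Σ(broken) = 1832 kJ
Bonds formed (products):
  H–H: 2 × 447 = 894
  O=O: 1 × 487 = 487
  Σ(formed) = 1381 kJ
ΔH = Σ(broken) − Σ(formed) = 1832 − 1381 = +451 kJ
For 4× the reaction as written: 4 × (+451) = +1804 kJ

ΔH = +1804 kJ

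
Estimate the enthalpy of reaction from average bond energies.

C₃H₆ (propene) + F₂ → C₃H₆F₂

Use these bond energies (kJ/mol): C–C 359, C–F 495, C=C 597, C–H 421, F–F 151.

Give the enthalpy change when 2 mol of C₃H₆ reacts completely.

ΔH = −1202 kJ

Bonds broken (reactants):
  C–C: 1 × 359 = 359
  C–H: 6 × 421 = 2526
  C=C: 1 × 597 = 597
  F–F: 1 × 151 = 151
  Σ(broken) = 3633 kJ
Bonds formed (products):
  C–C: 2 × 359 = 718
  C–F: 2 × 495 = 990
  C–H: 6 × 421 = 2526
  Σ(formed) = 4234 kJ
ΔH = Σ(broken) − Σ(formed) = 3633 − 4234 = −601 kJ
For 2× the reaction as written: 2 × (−601) = −1202 kJ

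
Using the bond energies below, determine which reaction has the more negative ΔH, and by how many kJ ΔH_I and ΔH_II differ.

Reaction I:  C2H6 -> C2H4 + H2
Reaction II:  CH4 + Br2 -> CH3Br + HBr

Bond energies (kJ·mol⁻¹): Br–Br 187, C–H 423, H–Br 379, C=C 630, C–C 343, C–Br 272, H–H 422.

Reaction I:
  Bonds broken (reactants):
    C–C: 1 × 343 = 343
    C–H: 6 × 423 = 2538
    Σ(broken) = 2881 kJ
  Bonds formed (products):
    C–H: 4 × 423 = 1692
    C=C: 1 × 630 = 630
    H–H: 1 × 422 = 422
    Σ(formed) = 2744 kJ
  ΔH_I = 2881 − 2744 = +137 kJ
Reaction II:
  Bonds broken (reactants):
    Br–Br: 1 × 187 = 187
    C–H: 4 × 423 = 1692
    Σ(broken) = 1879 kJ
  Bonds formed (products):
    C–Br: 1 × 272 = 272
    C–H: 3 × 423 = 1269
    H–Br: 1 × 379 = 379
    Σ(formed) = 1920 kJ
  ΔH_II = 1879 − 1920 = −41 kJ
ΔH_I − ΔH_II = +178 kJ, so reaction II has the more negative ΔH; |ΔH_I − ΔH_II| = 178 kJ.

Reaction II, by 178 kJ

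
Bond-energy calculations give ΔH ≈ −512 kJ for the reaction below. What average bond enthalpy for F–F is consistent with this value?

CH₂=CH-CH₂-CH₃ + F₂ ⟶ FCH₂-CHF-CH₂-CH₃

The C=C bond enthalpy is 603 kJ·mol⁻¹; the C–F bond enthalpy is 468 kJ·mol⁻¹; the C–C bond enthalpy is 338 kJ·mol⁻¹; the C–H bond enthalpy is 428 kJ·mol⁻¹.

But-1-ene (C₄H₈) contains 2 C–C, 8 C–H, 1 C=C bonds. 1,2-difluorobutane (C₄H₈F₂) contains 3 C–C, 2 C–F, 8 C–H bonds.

Let D be the F–F bond energy.
Σ(broken) = 2×338 + 8×428 + 1×603 + 1×D = 4703 + D
Σ(formed) = 3×338 + 2×468 + 8×428 = 5374
ΔH = Σ(broken) − Σ(formed) = (4703 + D) − (5374) = −671 + D
Setting this equal to −512 kJ gives D = 159 kJ/mol.

D(F–F) ≈ 159 kJ/mol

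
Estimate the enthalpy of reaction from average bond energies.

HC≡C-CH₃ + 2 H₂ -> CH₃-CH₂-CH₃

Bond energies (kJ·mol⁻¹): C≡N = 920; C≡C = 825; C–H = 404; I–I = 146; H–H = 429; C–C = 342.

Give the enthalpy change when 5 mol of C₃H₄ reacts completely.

Bonds broken (reactants):
  C≡C: 1 × 825 = 825
  C–C: 1 × 342 = 342
  C–H: 4 × 404 = 1616
  H–H: 2 × 429 = 858
  Σ(broken) = 3641 kJ
Bonds formed (products):
  C–C: 2 × 342 = 684
  C–H: 8 × 404 = 3232
  Σ(formed) = 3916 kJ
ΔH = Σ(broken) − Σ(formed) = 3641 − 3916 = −275 kJ
For 5× the reaction as written: 5 × (−275) = −1375 kJ

ΔH = −1375 kJ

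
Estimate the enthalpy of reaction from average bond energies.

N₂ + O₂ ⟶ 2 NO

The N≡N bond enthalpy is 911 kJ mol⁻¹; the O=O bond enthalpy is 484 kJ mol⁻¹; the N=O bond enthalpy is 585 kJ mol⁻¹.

ΔH ≈ +225 kJ

Bonds broken (reactants):
  N≡N: 1 × 911 = 911
  O=O: 1 × 484 = 484
  Σ(broken) = 1395 kJ
Bonds formed (products):
  N=O: 2 × 585 = 1170
  Σ(formed) = 1170 kJ
ΔH = Σ(broken) − Σ(formed) = 1395 − 1170 = +225 kJ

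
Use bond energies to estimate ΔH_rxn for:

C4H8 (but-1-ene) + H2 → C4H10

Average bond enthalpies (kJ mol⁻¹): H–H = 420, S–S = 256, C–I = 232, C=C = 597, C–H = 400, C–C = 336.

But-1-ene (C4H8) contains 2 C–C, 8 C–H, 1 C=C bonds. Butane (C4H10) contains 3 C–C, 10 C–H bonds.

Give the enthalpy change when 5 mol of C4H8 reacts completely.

Bonds broken (reactants):
  C–C: 2 × 336 = 672
  C–H: 8 × 400 = 3200
  C=C: 1 × 597 = 597
  H–H: 1 × 420 = 420
  Σ(broken) = 4889 kJ
Bonds formed (products):
  C–C: 3 × 336 = 1008
  C–H: 10 × 400 = 4000
  Σ(formed) = 5008 kJ
ΔH = Σ(broken) − Σ(formed) = 4889 − 5008 = −119 kJ
For 5× the reaction as written: 5 × (−119) = −595 kJ

ΔH = −595 kJ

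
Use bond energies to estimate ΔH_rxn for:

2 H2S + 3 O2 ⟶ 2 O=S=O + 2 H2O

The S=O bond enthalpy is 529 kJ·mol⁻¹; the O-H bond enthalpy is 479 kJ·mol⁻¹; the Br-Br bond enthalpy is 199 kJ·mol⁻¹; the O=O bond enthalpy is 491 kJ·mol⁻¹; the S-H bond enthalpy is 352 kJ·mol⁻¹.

Bonds broken (reactants):
  O=O: 3 × 491 = 1473
  S-H: 4 × 352 = 1408
  Σ(broken) = 2881 kJ
Bonds formed (products):
  O-H: 4 × 479 = 1916
  S=O: 4 × 529 = 2116
  Σ(formed) = 4032 kJ
ΔH = Σ(broken) − Σ(formed) = 2881 − 4032 = −1151 kJ

ΔH ≈ −1151 kJ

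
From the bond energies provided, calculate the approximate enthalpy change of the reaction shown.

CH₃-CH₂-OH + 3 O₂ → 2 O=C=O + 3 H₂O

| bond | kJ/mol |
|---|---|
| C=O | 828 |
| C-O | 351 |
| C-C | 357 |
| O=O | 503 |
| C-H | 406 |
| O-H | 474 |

ΔH ≈ −1435 kJ

Bonds broken (reactants):
  C-C: 1 × 357 = 357
  C-H: 5 × 406 = 2030
  C-O: 1 × 351 = 351
  O-H: 1 × 474 = 474
  O=O: 3 × 503 = 1509
  Σ(broken) = 4721 kJ
Bonds formed (products):
  C=O: 4 × 828 = 3312
  O-H: 6 × 474 = 2844
  Σ(formed) = 6156 kJ
ΔH = Σ(broken) − Σ(formed) = 4721 − 6156 = −1435 kJ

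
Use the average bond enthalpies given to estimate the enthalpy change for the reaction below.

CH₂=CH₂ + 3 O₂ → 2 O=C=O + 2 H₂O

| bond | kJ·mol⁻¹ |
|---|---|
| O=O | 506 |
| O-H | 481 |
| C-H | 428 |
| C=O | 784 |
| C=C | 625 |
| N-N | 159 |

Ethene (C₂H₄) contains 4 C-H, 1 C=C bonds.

ΔH ≈ −1205 kJ

Bonds broken (reactants):
  C-H: 4 × 428 = 1712
  C=C: 1 × 625 = 625
  O=O: 3 × 506 = 1518
  Σ(broken) = 3855 kJ
Bonds formed (products):
  C=O: 4 × 784 = 3136
  O-H: 4 × 481 = 1924
  Σ(formed) = 5060 kJ
ΔH = Σ(broken) − Σ(formed) = 3855 − 5060 = −1205 kJ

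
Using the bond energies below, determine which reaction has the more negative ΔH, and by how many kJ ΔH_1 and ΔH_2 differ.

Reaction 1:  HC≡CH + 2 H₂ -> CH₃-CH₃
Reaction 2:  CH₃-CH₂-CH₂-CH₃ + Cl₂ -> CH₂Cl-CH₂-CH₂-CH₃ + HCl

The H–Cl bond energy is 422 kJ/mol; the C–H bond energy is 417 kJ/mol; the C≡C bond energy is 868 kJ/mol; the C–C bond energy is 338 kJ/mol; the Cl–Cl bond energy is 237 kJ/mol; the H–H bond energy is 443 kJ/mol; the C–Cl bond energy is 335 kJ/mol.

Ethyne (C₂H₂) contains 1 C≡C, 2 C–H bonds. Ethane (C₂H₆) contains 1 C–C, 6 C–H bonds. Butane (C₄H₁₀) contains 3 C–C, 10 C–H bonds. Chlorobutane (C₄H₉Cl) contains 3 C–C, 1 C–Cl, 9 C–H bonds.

Reaction 1:
  Bonds broken (reactants):
    C≡C: 1 × 868 = 868
    C–H: 2 × 417 = 834
    H–H: 2 × 443 = 886
    Σ(broken) = 2588 kJ
  Bonds formed (products):
    C–C: 1 × 338 = 338
    C–H: 6 × 417 = 2502
    Σ(formed) = 2840 kJ
  ΔH_1 = 2588 − 2840 = −252 kJ
Reaction 2:
  Bonds broken (reactants):
    C–C: 3 × 338 = 1014
    C–H: 10 × 417 = 4170
    Cl–Cl: 1 × 237 = 237
    Σ(broken) = 5421 kJ
  Bonds formed (products):
    C–C: 3 × 338 = 1014
    C–Cl: 1 × 335 = 335
    C–H: 9 × 417 = 3753
    H–Cl: 1 × 422 = 422
    Σ(formed) = 5524 kJ
  ΔH_2 = 5421 − 5524 = −103 kJ
ΔH_1 − ΔH_2 = −149 kJ, so reaction 1 has the more negative ΔH; |ΔH_1 − ΔH_2| = 149 kJ.

Reaction 1, by 149 kJ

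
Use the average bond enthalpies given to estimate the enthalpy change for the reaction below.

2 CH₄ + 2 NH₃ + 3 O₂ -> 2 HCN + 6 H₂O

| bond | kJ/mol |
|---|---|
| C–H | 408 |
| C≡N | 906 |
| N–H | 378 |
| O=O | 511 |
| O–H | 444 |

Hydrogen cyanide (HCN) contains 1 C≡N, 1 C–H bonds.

ΔH ≈ −891 kJ

Bonds broken (reactants):
  C–H: 8 × 408 = 3264
  N–H: 6 × 378 = 2268
  O=O: 3 × 511 = 1533
  Σ(broken) = 7065 kJ
Bonds formed (products):
  C≡N: 2 × 906 = 1812
  C–H: 2 × 408 = 816
  O–H: 12 × 444 = 5328
  Σ(formed) = 7956 kJ
ΔH = Σ(broken) − Σ(formed) = 7065 − 7956 = −891 kJ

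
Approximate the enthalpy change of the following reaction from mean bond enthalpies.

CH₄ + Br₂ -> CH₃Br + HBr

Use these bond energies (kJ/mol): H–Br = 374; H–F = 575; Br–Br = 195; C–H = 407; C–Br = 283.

ΔH ≈ −55 kJ

Bonds broken (reactants):
  Br–Br: 1 × 195 = 195
  C–H: 4 × 407 = 1628
  Σ(broken) = 1823 kJ
Bonds formed (products):
  C–Br: 1 × 283 = 283
  C–H: 3 × 407 = 1221
  H–Br: 1 × 374 = 374
  Σ(formed) = 1878 kJ
ΔH = Σ(broken) − Σ(formed) = 1823 − 1878 = −55 kJ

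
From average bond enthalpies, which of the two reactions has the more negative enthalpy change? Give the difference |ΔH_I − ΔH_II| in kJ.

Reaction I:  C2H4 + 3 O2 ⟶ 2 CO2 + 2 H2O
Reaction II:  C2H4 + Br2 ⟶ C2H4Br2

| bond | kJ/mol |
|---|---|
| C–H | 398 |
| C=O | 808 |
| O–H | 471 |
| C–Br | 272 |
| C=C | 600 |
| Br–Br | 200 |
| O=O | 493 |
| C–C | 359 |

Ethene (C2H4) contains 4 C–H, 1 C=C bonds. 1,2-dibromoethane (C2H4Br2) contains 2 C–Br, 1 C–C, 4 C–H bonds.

Reaction I, by 1342 kJ

Reaction I:
  Bonds broken (reactants):
    C–H: 4 × 398 = 1592
    C=C: 1 × 600 = 600
    O=O: 3 × 493 = 1479
    Σ(broken) = 3671 kJ
  Bonds formed (products):
    C=O: 4 × 808 = 3232
    O–H: 4 × 471 = 1884
    Σ(formed) = 5116 kJ
  ΔH_I = 3671 − 5116 = −1445 kJ
Reaction II:
  Bonds broken (reactants):
    Br–Br: 1 × 200 = 200
    C–H: 4 × 398 = 1592
    C=C: 1 × 600 = 600
    Σ(broken) = 2392 kJ
  Bonds formed (products):
    C–Br: 2 × 272 = 544
    C–C: 1 × 359 = 359
    C–H: 4 × 398 = 1592
    Σ(formed) = 2495 kJ
  ΔH_II = 2392 − 2495 = −103 kJ
ΔH_I − ΔH_II = −1342 kJ, so reaction I has the more negative ΔH; |ΔH_I − ΔH_II| = 1342 kJ.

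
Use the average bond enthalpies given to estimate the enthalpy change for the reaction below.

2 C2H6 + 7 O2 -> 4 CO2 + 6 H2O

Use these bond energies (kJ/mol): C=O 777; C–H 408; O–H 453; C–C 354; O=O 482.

ΔH ≈ −2674 kJ

Bonds broken (reactants):
  C–C: 2 × 354 = 708
  C–H: 12 × 408 = 4896
  O=O: 7 × 482 = 3374
  Σ(broken) = 8978 kJ
Bonds formed (products):
  C=O: 8 × 777 = 6216
  O–H: 12 × 453 = 5436
  Σ(formed) = 11652 kJ
ΔH = Σ(broken) − Σ(formed) = 8978 − 11652 = −2674 kJ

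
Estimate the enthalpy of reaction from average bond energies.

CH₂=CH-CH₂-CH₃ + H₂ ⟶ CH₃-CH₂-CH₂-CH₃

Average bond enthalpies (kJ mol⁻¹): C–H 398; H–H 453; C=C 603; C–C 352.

Bonds broken (reactants):
  C–C: 2 × 352 = 704
  C–H: 8 × 398 = 3184
  C=C: 1 × 603 = 603
  H–H: 1 × 453 = 453
  Σ(broken) = 4944 kJ
Bonds formed (products):
  C–C: 3 × 352 = 1056
  C–H: 10 × 398 = 3980
  Σ(formed) = 5036 kJ
ΔH = Σ(broken) − Σ(formed) = 4944 − 5036 = −92 kJ

ΔH ≈ −92 kJ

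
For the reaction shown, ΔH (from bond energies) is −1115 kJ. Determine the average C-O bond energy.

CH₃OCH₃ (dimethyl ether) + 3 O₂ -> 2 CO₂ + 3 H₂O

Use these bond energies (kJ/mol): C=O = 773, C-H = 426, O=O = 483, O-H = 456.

D(C-O) ≈ 354 kJ/mol

Let D be the C-O bond energy.
Σ(broken) = 6×426 + 2×D + 3×483 = 4005 + 2D
Σ(formed) = 4×773 + 6×456 = 5828
ΔH = Σ(broken) − Σ(formed) = (4005 + 2D) − (5828) = −1823 + 2D
Setting this equal to −1115 kJ gives 2D = 708, so D = 354 kJ/mol.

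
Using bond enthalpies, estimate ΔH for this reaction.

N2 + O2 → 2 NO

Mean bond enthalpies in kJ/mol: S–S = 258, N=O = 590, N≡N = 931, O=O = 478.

Bonds broken (reactants):
  N≡N: 1 × 931 = 931
  O=O: 1 × 478 = 478
  Σ(broken) = 1409 kJ
Bonds formed (products):
  N=O: 2 × 590 = 1180
  Σ(formed) = 1180 kJ
ΔH = Σ(broken) − Σ(formed) = 1409 − 1180 = +229 kJ

ΔH ≈ +229 kJ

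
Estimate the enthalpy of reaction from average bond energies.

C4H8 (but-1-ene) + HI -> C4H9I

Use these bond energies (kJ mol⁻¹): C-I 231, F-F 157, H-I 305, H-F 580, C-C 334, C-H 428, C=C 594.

Bonds broken (reactants):
  C-C: 2 × 334 = 668
  C-H: 8 × 428 = 3424
  C=C: 1 × 594 = 594
  H-I: 1 × 305 = 305
  Σ(broken) = 4991 kJ
Bonds formed (products):
  C-C: 3 × 334 = 1002
  C-H: 9 × 428 = 3852
  C-I: 1 × 231 = 231
  Σ(formed) = 5085 kJ
ΔH = Σ(broken) − Σ(formed) = 4991 − 5085 = −94 kJ

ΔH ≈ −94 kJ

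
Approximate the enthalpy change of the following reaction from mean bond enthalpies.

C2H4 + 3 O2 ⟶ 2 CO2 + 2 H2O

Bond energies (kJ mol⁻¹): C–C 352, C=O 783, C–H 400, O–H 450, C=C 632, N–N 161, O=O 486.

Bonds broken (reactants):
  C–H: 4 × 400 = 1600
  C=C: 1 × 632 = 632
  O=O: 3 × 486 = 1458
  Σ(broken) = 3690 kJ
Bonds formed (products):
  C=O: 4 × 783 = 3132
  O–H: 4 × 450 = 1800
  Σ(formed) = 4932 kJ
ΔH = Σ(broken) − Σ(formed) = 3690 − 4932 = −1242 kJ

ΔH ≈ −1242 kJ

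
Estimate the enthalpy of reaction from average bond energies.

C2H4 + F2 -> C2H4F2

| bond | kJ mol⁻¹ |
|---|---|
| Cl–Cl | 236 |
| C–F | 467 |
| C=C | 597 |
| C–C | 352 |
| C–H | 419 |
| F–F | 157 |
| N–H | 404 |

ΔH ≈ −532 kJ

Bonds broken (reactants):
  C–H: 4 × 419 = 1676
  C=C: 1 × 597 = 597
  F–F: 1 × 157 = 157
  Σ(broken) = 2430 kJ
Bonds formed (products):
  C–C: 1 × 352 = 352
  C–F: 2 × 467 = 934
  C–H: 4 × 419 = 1676
  Σ(formed) = 2962 kJ
ΔH = Σ(broken) − Σ(formed) = 2430 − 2962 = −532 kJ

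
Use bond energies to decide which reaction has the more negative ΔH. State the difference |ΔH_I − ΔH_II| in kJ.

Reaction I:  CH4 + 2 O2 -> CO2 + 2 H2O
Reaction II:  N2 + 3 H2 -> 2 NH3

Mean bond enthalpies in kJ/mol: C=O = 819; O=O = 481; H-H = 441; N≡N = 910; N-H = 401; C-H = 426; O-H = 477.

Reaction I, by 707 kJ

Reaction I:
  Bonds broken (reactants):
    C-H: 4 × 426 = 1704
    O=O: 2 × 481 = 962
    Σ(broken) = 2666 kJ
  Bonds formed (products):
    C=O: 2 × 819 = 1638
    O-H: 4 × 477 = 1908
    Σ(formed) = 3546 kJ
  ΔH_I = 2666 − 3546 = −880 kJ
Reaction II:
  Bonds broken (reactants):
    H-H: 3 × 441 = 1323
    N≡N: 1 × 910 = 910
    Σ(broken) = 2233 kJ
  Bonds formed (products):
    N-H: 6 × 401 = 2406
    Σ(formed) = 2406 kJ
  ΔH_II = 2233 − 2406 = −173 kJ
ΔH_I − ΔH_II = −707 kJ, so reaction I has the more negative ΔH; |ΔH_I − ΔH_II| = 707 kJ.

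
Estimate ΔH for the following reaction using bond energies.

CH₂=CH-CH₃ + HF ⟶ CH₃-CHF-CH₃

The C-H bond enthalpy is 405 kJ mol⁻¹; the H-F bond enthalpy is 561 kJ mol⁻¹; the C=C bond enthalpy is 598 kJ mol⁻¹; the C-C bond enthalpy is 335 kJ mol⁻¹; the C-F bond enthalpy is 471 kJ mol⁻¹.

Bonds broken (reactants):
  C-C: 1 × 335 = 335
  C-H: 6 × 405 = 2430
  C=C: 1 × 598 = 598
  H-F: 1 × 561 = 561
  Σ(broken) = 3924 kJ
Bonds formed (products):
  C-C: 2 × 335 = 670
  C-F: 1 × 471 = 471
  C-H: 7 × 405 = 2835
  Σ(formed) = 3976 kJ
ΔH = Σ(broken) − Σ(formed) = 3924 − 3976 = −52 kJ

ΔH ≈ −52 kJ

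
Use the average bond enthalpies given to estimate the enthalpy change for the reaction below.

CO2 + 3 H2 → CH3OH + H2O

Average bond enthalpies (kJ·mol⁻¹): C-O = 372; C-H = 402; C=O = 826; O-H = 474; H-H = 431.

Bonds broken (reactants):
  C=O: 2 × 826 = 1652
  H-H: 3 × 431 = 1293
  Σ(broken) = 2945 kJ
Bonds formed (products):
  C-H: 3 × 402 = 1206
  C-O: 1 × 372 = 372
  O-H: 3 × 474 = 1422
  Σ(formed) = 3000 kJ
ΔH = Σ(broken) − Σ(formed) = 2945 − 3000 = −55 kJ

ΔH ≈ −55 kJ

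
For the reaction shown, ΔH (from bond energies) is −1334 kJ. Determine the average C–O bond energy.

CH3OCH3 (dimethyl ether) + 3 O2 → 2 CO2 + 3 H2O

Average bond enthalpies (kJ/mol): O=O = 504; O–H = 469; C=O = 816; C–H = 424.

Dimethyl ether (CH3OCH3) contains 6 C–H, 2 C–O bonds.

D(C–O) ≈ 344 kJ/mol

Let D be the C–O bond energy.
Σ(broken) = 6×424 + 2×D + 3×504 = 4056 + 2D
Σ(formed) = 4×816 + 6×469 = 6078
ΔH = Σ(broken) − Σ(formed) = (4056 + 2D) − (6078) = −2022 + 2D
Setting this equal to −1334 kJ gives 2D = 688, so D = 344 kJ/mol.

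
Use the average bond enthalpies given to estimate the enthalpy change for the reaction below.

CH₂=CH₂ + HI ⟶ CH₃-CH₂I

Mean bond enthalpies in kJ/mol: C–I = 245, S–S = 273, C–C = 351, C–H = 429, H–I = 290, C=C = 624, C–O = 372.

ΔH ≈ −111 kJ

Bonds broken (reactants):
  C–H: 4 × 429 = 1716
  C=C: 1 × 624 = 624
  H–I: 1 × 290 = 290
  Σ(broken) = 2630 kJ
Bonds formed (products):
  C–C: 1 × 351 = 351
  C–H: 5 × 429 = 2145
  C–I: 1 × 245 = 245
  Σ(formed) = 2741 kJ
ΔH = Σ(broken) − Σ(formed) = 2630 − 2741 = −111 kJ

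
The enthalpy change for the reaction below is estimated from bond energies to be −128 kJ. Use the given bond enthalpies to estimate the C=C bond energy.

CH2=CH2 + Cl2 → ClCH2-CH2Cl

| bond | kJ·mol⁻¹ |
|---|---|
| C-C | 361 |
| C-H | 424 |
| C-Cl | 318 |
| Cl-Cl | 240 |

D(C=C) ≈ 629 kJ/mol

Let D be the C=C bond energy.
Σ(broken) = 4×424 + 1×D + 1×240 = 1936 + D
Σ(formed) = 1×361 + 2×318 + 4×424 = 2693
ΔH = Σ(broken) − Σ(formed) = (1936 + D) − (2693) = −757 + D
Setting this equal to −128 kJ gives D = 629 kJ/mol.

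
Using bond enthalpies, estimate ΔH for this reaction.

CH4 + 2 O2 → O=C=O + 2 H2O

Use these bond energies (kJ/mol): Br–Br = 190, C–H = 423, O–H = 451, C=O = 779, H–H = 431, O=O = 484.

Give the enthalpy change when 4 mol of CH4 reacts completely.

Bonds broken (reactants):
  C–H: 4 × 423 = 1692
  O=O: 2 × 484 = 968
  Σ(broken) = 2660 kJ
Bonds formed (products):
  C=O: 2 × 779 = 1558
  O–H: 4 × 451 = 1804
  Σ(formed) = 3362 kJ
ΔH = Σ(broken) − Σ(formed) = 2660 − 3362 = −702 kJ
For 4× the reaction as written: 4 × (−702) = −2808 kJ

ΔH = −2808 kJ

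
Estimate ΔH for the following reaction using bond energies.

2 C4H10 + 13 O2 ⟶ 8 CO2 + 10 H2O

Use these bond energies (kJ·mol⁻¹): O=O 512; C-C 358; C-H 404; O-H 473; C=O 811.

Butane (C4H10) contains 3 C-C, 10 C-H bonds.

ΔH ≈ −5552 kJ

Bonds broken (reactants):
  C-C: 6 × 358 = 2148
  C-H: 20 × 404 = 8080
  O=O: 13 × 512 = 6656
  Σ(broken) = 16884 kJ
Bonds formed (products):
  C=O: 16 × 811 = 12976
  O-H: 20 × 473 = 9460
  Σ(formed) = 22436 kJ
ΔH = Σ(broken) − Σ(formed) = 16884 − 22436 = −5552 kJ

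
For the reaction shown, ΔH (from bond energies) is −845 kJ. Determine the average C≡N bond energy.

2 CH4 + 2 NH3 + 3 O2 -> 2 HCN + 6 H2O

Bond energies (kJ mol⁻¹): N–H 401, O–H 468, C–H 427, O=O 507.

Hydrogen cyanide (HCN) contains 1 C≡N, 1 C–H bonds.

Let D be the C≡N bond energy.
Σ(broken) = 8×427 + 6×401 + 3×507 = 7343
Σ(formed) = 2×D + 2×427 + 12×468 = 6470 + 2D
ΔH = Σ(broken) − Σ(formed) = (7343) − (6470 + 2D) = +873 − 2D
Setting this equal to −845 kJ gives 2D = 1718, so D = 859 kJ/mol.

D(C≡N) ≈ 859 kJ/mol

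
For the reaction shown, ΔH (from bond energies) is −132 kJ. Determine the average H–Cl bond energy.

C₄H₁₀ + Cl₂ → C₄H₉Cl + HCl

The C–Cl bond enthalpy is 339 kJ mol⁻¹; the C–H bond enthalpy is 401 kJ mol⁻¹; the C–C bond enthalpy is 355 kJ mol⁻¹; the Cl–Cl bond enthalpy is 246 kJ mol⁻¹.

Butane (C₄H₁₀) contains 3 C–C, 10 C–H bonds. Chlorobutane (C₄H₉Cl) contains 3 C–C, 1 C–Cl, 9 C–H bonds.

D(H–Cl) ≈ 440 kJ/mol

Let D be the H–Cl bond energy.
Σ(broken) = 3×355 + 10×401 + 1×246 = 5321
Σ(formed) = 3×355 + 1×339 + 9×401 + 1×D = 5013 + D
ΔH = Σ(broken) − Σ(formed) = (5321) − (5013 + D) = +308 − D
Setting this equal to −132 kJ gives D = 440 kJ/mol.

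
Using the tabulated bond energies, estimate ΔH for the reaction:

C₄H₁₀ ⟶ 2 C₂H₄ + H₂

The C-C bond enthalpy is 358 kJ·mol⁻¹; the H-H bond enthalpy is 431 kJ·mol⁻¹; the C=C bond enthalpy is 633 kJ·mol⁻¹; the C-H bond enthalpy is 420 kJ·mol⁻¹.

Bonds broken (reactants):
  C-C: 3 × 358 = 1074
  C-H: 10 × 420 = 4200
  Σ(broken) = 5274 kJ
Bonds formed (products):
  C-H: 8 × 420 = 3360
  C=C: 2 × 633 = 1266
  H-H: 1 × 431 = 431
  Σ(formed) = 5057 kJ
ΔH = Σ(broken) − Σ(formed) = 5274 − 5057 = +217 kJ

ΔH ≈ +217 kJ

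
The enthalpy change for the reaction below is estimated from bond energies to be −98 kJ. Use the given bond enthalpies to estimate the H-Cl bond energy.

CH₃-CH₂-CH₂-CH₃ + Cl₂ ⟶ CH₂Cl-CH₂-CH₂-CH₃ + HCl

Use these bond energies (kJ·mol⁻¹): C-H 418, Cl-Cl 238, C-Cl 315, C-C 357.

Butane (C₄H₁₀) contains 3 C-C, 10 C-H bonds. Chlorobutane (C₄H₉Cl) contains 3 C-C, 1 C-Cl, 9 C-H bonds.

D(H-Cl) ≈ 439 kJ/mol

Let D be the H-Cl bond energy.
Σ(broken) = 3×357 + 10×418 + 1×238 = 5489
Σ(formed) = 3×357 + 1×315 + 9×418 + 1×D = 5148 + D
ΔH = Σ(broken) − Σ(formed) = (5489) − (5148 + D) = +341 − D
Setting this equal to −98 kJ gives D = 439 kJ/mol.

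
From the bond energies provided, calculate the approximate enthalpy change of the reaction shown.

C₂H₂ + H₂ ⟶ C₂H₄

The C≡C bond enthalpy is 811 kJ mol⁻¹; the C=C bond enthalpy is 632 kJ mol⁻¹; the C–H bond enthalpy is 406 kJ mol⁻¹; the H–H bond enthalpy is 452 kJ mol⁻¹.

Bonds broken (reactants):
  C≡C: 1 × 811 = 811
  C–H: 2 × 406 = 812
  H–H: 1 × 452 = 452
  Σ(broken) = 2075 kJ
Bonds formed (products):
  C–H: 4 × 406 = 1624
  C=C: 1 × 632 = 632
  Σ(formed) = 2256 kJ
ΔH = Σ(broken) − Σ(formed) = 2075 − 2256 = −181 kJ

ΔH ≈ −181 kJ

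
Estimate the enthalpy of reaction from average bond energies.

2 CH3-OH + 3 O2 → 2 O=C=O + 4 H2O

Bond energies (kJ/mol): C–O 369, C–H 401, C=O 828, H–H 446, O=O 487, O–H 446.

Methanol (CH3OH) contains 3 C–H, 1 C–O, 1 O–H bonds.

Bonds broken (reactants):
  C–H: 6 × 401 = 2406
  C–O: 2 × 369 = 738
  O–H: 2 × 446 = 892
  O=O: 3 × 487 = 1461
  Σ(broken) = 5497 kJ
Bonds formed (products):
  C=O: 4 × 828 = 3312
  O–H: 8 × 446 = 3568
  Σ(formed) = 6880 kJ
ΔH = Σ(broken) − Σ(formed) = 5497 − 6880 = −1383 kJ

ΔH ≈ −1383 kJ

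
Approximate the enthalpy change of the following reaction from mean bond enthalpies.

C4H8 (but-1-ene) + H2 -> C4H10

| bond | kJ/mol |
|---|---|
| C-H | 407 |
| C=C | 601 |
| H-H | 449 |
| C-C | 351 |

Bonds broken (reactants):
  C-C: 2 × 351 = 702
  C-H: 8 × 407 = 3256
  C=C: 1 × 601 = 601
  H-H: 1 × 449 = 449
  Σ(broken) = 5008 kJ
Bonds formed (products):
  C-C: 3 × 351 = 1053
  C-H: 10 × 407 = 4070
  Σ(formed) = 5123 kJ
ΔH = Σ(broken) − Σ(formed) = 5008 − 5123 = −115 kJ

ΔH ≈ −115 kJ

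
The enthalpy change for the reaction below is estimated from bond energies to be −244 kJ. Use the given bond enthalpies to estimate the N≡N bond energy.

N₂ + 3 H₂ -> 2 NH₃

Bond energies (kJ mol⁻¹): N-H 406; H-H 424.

Let D be the N≡N bond energy.
Σ(broken) = 3×424 + 1×D = 1272 + D
Σ(formed) = 6×406 = 2436
ΔH = Σ(broken) − Σ(formed) = (1272 + D) − (2436) = −1164 + D
Setting this equal to −244 kJ gives D = 920 kJ/mol.

D(N≡N) ≈ 920 kJ/mol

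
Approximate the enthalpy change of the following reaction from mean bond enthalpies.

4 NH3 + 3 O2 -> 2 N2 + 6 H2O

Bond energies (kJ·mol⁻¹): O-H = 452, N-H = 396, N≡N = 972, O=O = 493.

Bonds broken (reactants):
  N-H: 12 × 396 = 4752
  O=O: 3 × 493 = 1479
  Σ(broken) = 6231 kJ
Bonds formed (products):
  N≡N: 2 × 972 = 1944
  O-H: 12 × 452 = 5424
  Σ(formed) = 7368 kJ
ΔH = Σ(broken) − Σ(formed) = 6231 − 7368 = −1137 kJ

ΔH ≈ −1137 kJ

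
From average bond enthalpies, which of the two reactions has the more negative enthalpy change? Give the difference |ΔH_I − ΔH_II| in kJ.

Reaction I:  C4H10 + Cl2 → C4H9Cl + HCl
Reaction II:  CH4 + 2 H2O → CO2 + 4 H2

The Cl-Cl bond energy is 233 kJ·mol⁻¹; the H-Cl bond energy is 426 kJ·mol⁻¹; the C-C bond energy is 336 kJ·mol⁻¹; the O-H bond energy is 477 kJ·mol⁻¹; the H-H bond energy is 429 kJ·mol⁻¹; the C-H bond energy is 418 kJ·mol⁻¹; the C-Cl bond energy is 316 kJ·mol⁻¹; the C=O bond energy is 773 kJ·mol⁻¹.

Reaction I:
  Bonds broken (reactants):
    C-C: 3 × 336 = 1008
    C-H: 10 × 418 = 4180
    Cl-Cl: 1 × 233 = 233
    Σ(broken) = 5421 kJ
  Bonds formed (products):
    C-C: 3 × 336 = 1008
    C-Cl: 1 × 316 = 316
    C-H: 9 × 418 = 3762
    H-Cl: 1 × 426 = 426
    Σ(formed) = 5512 kJ
  ΔH_I = 5421 − 5512 = −91 kJ
Reaction II:
  Bonds broken (reactants):
    C-H: 4 × 418 = 1672
    O-H: 4 × 477 = 1908
    Σ(broken) = 3580 kJ
  Bonds formed (products):
    C=O: 2 × 773 = 1546
    H-H: 4 × 429 = 1716
    Σ(formed) = 3262 kJ
  ΔH_II = 3580 − 3262 = +318 kJ
ΔH_I − ΔH_II = −409 kJ, so reaction I has the more negative ΔH; |ΔH_I − ΔH_II| = 409 kJ.

Reaction I, by 409 kJ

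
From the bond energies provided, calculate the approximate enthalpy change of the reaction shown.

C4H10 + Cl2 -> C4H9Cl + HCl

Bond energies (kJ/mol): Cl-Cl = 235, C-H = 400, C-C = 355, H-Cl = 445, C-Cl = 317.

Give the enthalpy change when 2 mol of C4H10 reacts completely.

ΔH = −254 kJ

Bonds broken (reactants):
  C-C: 3 × 355 = 1065
  C-H: 10 × 400 = 4000
  Cl-Cl: 1 × 235 = 235
  Σ(broken) = 5300 kJ
Bonds formed (products):
  C-C: 3 × 355 = 1065
  C-Cl: 1 × 317 = 317
  C-H: 9 × 400 = 3600
  H-Cl: 1 × 445 = 445
  Σ(formed) = 5427 kJ
ΔH = Σ(broken) − Σ(formed) = 5300 − 5427 = −127 kJ
For 2× the reaction as written: 2 × (−127) = −254 kJ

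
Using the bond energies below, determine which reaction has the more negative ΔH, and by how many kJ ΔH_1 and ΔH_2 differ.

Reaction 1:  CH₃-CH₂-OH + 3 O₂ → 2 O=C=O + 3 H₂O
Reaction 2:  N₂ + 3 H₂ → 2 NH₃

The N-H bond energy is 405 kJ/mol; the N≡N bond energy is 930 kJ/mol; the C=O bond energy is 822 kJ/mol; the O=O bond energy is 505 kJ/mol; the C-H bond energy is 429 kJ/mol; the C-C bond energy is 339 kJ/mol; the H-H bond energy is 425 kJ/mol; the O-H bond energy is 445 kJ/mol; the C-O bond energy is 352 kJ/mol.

Reaction 1:
  Bonds broken (reactants):
    C-C: 1 × 339 = 339
    C-H: 5 × 429 = 2145
    C-O: 1 × 352 = 352
    O-H: 1 × 445 = 445
    O=O: 3 × 505 = 1515
    Σ(broken) = 4796 kJ
  Bonds formed (products):
    C=O: 4 × 822 = 3288
    O-H: 6 × 445 = 2670
    Σ(formed) = 5958 kJ
  ΔH_1 = 4796 − 5958 = −1162 kJ
Reaction 2:
  Bonds broken (reactants):
    H-H: 3 × 425 = 1275
    N≡N: 1 × 930 = 930
    Σ(broken) = 2205 kJ
  Bonds formed (products):
    N-H: 6 × 405 = 2430
    Σ(formed) = 2430 kJ
  ΔH_2 = 2205 − 2430 = −225 kJ
ΔH_1 − ΔH_2 = −937 kJ, so reaction 1 has the more negative ΔH; |ΔH_1 − ΔH_2| = 937 kJ.

Reaction 1, by 937 kJ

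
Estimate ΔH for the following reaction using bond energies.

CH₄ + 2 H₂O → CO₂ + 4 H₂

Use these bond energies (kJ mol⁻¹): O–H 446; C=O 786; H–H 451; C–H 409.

Bonds broken (reactants):
  C–H: 4 × 409 = 1636
  O–H: 4 × 446 = 1784
  Σ(broken) = 3420 kJ
Bonds formed (products):
  C=O: 2 × 786 = 1572
  H–H: 4 × 451 = 1804
  Σ(formed) = 3376 kJ
ΔH = Σ(broken) − Σ(formed) = 3420 − 3376 = +44 kJ

ΔH ≈ +44 kJ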